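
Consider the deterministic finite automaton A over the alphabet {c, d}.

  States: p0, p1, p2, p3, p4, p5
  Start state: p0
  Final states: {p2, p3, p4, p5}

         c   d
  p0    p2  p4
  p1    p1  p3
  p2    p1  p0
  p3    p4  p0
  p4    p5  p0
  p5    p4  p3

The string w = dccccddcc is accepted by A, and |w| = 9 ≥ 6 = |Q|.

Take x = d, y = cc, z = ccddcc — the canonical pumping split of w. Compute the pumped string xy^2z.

xy^2z = d·cc·cc·ccddcc = dccccccddcc.
Reading y = cc takes A from p4 back to p4, so after x·y·y the machine is still in p4, and z then leads to the accepting state p4. Hence dccccccddcc ∈ L(A).

dccccccddcc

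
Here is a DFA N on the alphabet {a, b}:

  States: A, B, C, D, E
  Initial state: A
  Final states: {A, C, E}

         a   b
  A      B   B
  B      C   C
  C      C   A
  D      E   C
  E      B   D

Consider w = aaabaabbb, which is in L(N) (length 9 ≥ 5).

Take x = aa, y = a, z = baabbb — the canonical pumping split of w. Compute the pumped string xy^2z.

aaaabaabbb

xy^2z = aa·a·a·baabbb = aaaabaabbb.
Reading y = a takes N from C back to C, so after x·y·y the machine is still in C, and z then leads to the accepting state C. Hence aaaabaabbb ∈ L(N).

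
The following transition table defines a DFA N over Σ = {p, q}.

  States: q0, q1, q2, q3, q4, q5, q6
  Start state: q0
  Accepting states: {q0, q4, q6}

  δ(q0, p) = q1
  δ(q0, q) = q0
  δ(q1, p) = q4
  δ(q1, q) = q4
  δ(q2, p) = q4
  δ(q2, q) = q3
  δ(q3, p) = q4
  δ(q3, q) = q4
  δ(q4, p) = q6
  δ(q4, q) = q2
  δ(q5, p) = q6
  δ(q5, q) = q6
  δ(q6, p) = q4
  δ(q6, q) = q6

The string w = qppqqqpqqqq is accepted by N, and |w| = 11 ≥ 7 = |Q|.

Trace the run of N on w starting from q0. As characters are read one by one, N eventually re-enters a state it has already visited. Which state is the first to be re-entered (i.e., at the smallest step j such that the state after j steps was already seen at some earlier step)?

Run of N on w = q p p q q q p q q q q:
  step 0: q0  (start)
  step 1: q0  (read q: q0→q0)   ← first repeat (q0 seen earlier)
  step 2: q1  (read p: q0→q1)
  step 3: q4  (read p: q1→q4)
  step 4: q2  (read q: q4→q2)
  step 5: q3  (read q: q2→q3)
  step 6: q4  (read q: q3→q4)
  step 7: q6  (read p: q4→q6)
  step 8: q6  (read q: q6→q6)
  step 9: q6  (read q: q6→q6)
  step 10: q6  (read q: q6→q6)
  step 11: q6  (read q: q6→q6)

The earliest repeat is at step j = 1: N is in q0, which it already visited at step i = 0.
With |Q| = 7, pigeonhole forces a state repeat no later than step 7; the substring read between the first and second visits to that state can be pumped.

q0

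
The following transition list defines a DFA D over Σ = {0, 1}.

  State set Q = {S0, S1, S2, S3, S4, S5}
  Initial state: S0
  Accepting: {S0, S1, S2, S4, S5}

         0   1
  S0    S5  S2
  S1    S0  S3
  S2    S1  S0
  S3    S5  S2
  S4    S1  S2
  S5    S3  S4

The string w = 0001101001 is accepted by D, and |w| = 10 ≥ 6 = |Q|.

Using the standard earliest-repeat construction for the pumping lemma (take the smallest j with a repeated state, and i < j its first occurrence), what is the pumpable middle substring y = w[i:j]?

00

State sequence: S0 -0-> S5 -0-> S3 -0-> S5 -1-> S4 -1-> S2 -0-> S1 -1-> S3 -0-> S5 -0-> S3 -1-> S2
First repeat at step 3: S5 was already visited.

So i = 1, j = 3, giving x = w[0:1] = 0, y = w[1:3] = 00, z = w[3:10] = 1101001.
Check: |xy| = 3 ≤ 6 and |y| = 2 ≥ 1. Reading y takes D from S5 back to S5, so every xyⁱz is accepted.
Since D has 6 states, any run of length ≥ 6 visits 6+1 states, so by pigeonhole some state repeats within the first 6 steps — that repeat gives the pumpable loop.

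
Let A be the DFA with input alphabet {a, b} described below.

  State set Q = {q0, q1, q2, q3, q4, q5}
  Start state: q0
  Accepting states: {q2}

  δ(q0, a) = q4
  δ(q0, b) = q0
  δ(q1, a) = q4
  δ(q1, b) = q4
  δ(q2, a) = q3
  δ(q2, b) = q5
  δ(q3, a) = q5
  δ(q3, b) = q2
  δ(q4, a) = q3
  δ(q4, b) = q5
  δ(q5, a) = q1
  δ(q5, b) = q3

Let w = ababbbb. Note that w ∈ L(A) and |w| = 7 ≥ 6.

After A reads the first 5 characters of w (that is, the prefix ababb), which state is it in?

Run of A on the first 5 characters of w = a b a b b:
  step 0: q0  (start)
  step 1: q4  (read a: q0→q4)
  step 2: q5  (read b: q4→q5)
  step 3: q1  (read a: q5→q1)
  step 4: q4  (read b: q1→q4)
  step 5: q5  (read b: q4→q5)

After reading 5 characters, A is in state q5.

q5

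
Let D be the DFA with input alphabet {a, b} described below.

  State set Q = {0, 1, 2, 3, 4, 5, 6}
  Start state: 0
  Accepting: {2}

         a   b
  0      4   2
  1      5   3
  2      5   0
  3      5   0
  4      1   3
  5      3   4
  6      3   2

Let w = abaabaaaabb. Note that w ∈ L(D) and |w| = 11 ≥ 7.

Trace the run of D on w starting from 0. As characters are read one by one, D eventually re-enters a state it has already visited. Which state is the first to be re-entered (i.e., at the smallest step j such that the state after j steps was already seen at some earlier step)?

3

Run of D on w = a b a a b a a a a b b:
  step 0: 0  (start)
  step 1: 4  (read a: 0→4)
  step 2: 3  (read b: 4→3)
  step 3: 5  (read a: 3→5)
  step 4: 3  (read a: 5→3)   ← first repeat (3 seen earlier)
  step 5: 0  (read b: 3→0)
  step 6: 4  (read a: 0→4)
  step 7: 1  (read a: 4→1)
  step 8: 5  (read a: 1→5)
  step 9: 3  (read a: 5→3)
  step 10: 0  (read b: 3→0)
  step 11: 2  (read b: 0→2)

The earliest repeat is at step j = 4: D is in 3, which it already visited at step i = 2.
Since D has 7 states, any run of length ≥ 7 visits 7+1 states, so by pigeonhole some state repeats within the first 7 steps — that repeat gives the pumpable loop.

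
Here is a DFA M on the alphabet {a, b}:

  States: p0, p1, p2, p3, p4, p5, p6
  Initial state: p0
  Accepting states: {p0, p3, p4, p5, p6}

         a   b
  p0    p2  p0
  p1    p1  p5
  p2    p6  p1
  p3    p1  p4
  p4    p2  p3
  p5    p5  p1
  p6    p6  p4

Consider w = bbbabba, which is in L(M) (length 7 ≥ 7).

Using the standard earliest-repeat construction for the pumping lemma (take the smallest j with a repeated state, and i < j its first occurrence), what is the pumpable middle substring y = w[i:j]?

b

State sequence: p0 -b-> p0 -b-> p0 -b-> p0 -a-> p2 -b-> p1 -b-> p5 -a-> p5
First repeat at step 1: p0 was already visited.

So i = 0, j = 1, giving x = w[0:0] = ε, y = w[0:1] = b, z = w[1:7] = bbabba.
Check: |xy| = 1 ≤ 7 and |y| = 1 ≥ 1. Reading y takes M from p0 back to p0, so every xyⁱz is accepted.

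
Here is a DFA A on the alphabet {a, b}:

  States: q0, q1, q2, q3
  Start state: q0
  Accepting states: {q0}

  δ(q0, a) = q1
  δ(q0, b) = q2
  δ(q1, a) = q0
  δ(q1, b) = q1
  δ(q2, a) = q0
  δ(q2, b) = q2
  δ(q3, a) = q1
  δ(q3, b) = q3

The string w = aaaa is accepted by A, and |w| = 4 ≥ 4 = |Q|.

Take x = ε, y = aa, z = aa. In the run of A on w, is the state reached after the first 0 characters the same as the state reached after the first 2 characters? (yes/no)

yes

Run of A on the first 2 characters of w = a a:
  step 0: q0  (start)
  step 1: q1  (read a: q0→q1)
  step 2: q0  (read a: q1→q0)

After x (step 0): q0. After xy (step 2): q0.
They match, so y = aa drives A around a cycle from q0 back to itself; pumping y any number of times keeps A in q0 before reading z, and xyⁱz ∈ L(A) for every i ≥ 0.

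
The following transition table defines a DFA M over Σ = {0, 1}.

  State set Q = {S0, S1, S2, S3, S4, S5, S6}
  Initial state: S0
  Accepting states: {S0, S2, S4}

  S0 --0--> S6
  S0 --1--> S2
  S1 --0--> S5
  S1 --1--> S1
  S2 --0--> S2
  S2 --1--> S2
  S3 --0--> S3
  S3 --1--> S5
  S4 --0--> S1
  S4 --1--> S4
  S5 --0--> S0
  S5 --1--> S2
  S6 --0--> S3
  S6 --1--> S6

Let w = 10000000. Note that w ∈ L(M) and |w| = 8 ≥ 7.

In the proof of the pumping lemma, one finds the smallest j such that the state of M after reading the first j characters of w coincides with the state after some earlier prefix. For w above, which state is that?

State sequence: S0 -1-> S2 -0-> S2 -0-> S2 -0-> S2 -0-> S2 -0-> S2 -0-> S2 -0-> S2
First repeat at step 2: S2 was already visited.

The earliest repeat is at step j = 2: M is in S2, which it already visited at step i = 1.

S2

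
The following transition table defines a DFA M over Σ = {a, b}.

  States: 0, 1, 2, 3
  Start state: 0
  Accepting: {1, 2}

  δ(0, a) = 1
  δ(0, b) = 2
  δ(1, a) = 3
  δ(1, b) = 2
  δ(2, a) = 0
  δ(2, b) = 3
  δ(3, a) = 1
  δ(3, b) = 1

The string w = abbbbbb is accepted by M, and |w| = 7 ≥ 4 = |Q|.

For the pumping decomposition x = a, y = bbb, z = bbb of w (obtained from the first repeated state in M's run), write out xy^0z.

abbb

xy⁰z = xz = a·bbb = abbb.
Reading y = bbb takes M from 1 back to 1, so after x the machine is still in 1, and z then leads to the accepting state 1. Hence abbb ∈ L(M).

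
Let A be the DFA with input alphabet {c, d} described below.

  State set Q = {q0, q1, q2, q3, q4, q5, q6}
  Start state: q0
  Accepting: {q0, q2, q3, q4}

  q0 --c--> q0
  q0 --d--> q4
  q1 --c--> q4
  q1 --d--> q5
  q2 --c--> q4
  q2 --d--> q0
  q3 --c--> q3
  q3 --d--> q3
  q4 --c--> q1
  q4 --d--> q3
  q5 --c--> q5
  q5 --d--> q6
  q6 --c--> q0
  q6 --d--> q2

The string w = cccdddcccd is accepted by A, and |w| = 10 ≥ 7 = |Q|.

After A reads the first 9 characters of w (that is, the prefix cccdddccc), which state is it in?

State sequence: q0 -c-> q0 -c-> q0 -c-> q0 -d-> q4 -d-> q3 -d-> q3 -c-> q3 -c-> q3 -c-> q3

After reading 9 characters, A is in state q3.

q3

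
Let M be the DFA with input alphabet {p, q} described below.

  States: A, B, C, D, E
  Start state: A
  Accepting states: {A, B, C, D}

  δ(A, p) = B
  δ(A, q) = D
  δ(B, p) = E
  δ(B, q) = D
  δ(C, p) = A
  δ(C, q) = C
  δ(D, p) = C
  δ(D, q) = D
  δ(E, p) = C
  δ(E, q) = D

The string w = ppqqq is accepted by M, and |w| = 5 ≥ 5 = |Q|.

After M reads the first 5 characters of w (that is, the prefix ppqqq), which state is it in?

State sequence: A -p-> B -p-> E -q-> D -q-> D -q-> D

After reading 5 characters, M is in state D.

D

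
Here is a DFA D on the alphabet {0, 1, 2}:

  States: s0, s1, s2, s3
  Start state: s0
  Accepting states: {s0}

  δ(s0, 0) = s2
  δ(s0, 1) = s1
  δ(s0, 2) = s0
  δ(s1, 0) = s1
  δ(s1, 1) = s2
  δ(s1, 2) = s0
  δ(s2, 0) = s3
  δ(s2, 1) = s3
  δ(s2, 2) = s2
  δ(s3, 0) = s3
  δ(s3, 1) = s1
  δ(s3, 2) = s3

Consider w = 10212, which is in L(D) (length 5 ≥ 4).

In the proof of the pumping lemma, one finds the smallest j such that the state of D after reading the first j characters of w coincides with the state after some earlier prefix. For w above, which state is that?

State sequence: s0 -1-> s1 -0-> s1 -2-> s0 -1-> s1 -2-> s0
First repeat at step 2: s1 was already visited.

The earliest repeat is at step j = 2: D is in s1, which it already visited at step i = 1.
With |Q| = 4, pigeonhole forces a state repeat no later than step 4; the substring read between the first and second visits to that state can be pumped.

s1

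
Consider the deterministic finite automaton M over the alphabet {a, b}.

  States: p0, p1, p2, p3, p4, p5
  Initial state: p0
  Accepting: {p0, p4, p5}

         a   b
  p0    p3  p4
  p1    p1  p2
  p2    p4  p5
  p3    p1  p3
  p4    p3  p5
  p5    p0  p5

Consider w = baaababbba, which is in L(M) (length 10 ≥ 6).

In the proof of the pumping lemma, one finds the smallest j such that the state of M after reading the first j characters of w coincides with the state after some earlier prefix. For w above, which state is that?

p1

State sequence: p0 -b-> p4 -a-> p3 -a-> p1 -a-> p1 -b-> p2 -a-> p4 -b-> p5 -b-> p5 -b-> p5 -a-> p0
First repeat at step 4: p1 was already visited.

The earliest repeat is at step j = 4: M is in p1, which it already visited at step i = 3.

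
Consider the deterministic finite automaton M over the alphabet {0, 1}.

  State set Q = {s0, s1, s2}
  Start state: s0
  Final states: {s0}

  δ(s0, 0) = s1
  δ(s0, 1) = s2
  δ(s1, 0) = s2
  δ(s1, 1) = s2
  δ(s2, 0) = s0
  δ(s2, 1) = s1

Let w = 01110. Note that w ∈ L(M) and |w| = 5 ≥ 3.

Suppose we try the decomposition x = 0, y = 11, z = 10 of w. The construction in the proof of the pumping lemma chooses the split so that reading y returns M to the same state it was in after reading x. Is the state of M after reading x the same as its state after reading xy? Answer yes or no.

State sequence: s0 -0-> s1 -1-> s2 -1-> s1

After x (step 1): s1. After xy (step 3): s1.
They match, so y = 11 drives M around a cycle from s1 back to itself; pumping y any number of times keeps M in s1 before reading z, and xyⁱz ∈ L(M) for every i ≥ 0.

yes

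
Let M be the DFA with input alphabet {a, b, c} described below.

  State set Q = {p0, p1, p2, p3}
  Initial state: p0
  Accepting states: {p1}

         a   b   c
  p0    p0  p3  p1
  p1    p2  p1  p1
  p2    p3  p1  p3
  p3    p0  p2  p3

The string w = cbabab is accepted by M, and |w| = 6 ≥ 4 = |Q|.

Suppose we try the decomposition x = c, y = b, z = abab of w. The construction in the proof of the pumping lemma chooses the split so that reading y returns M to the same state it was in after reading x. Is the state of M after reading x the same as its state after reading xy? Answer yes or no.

yes

Run of M on the first 2 characters of w = c b:
  step 0: p0  (start)
  step 1: p1  (read c: p0→p1)
  step 2: p1  (read b: p1→p1)

After x (step 1): p1. After xy (step 2): p1.
They match, so y = b drives M around a cycle from p1 back to itself; pumping y any number of times keeps M in p1 before reading z, and xyⁱz ∈ L(M) for every i ≥ 0.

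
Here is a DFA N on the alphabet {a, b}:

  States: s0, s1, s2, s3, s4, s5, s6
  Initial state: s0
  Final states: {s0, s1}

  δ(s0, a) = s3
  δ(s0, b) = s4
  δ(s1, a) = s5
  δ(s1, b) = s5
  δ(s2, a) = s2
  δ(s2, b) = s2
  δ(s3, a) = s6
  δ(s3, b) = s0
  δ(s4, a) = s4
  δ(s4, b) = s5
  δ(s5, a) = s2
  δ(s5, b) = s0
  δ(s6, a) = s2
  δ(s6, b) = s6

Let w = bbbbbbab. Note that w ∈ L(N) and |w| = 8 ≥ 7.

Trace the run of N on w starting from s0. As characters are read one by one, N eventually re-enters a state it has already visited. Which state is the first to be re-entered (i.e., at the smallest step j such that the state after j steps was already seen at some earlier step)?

State sequence: s0 -b-> s4 -b-> s5 -b-> s0 -b-> s4 -b-> s5 -b-> s0 -a-> s3 -b-> s0
First repeat at step 3: s0 was already visited.

The earliest repeat is at step j = 3: N is in s0, which it already visited at step i = 0.

s0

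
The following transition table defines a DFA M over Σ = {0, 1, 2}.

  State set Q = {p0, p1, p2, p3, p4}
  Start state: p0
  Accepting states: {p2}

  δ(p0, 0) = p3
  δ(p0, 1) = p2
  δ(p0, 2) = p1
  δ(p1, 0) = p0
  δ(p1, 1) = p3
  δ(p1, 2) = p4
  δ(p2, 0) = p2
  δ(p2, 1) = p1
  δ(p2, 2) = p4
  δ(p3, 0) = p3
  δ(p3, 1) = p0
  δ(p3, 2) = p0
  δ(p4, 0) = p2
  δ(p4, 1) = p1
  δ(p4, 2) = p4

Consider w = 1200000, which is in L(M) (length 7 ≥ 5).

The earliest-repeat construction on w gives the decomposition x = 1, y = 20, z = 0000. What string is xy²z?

xy^2z = 1·20·20·0000 = 120200000.
Reading y = 20 takes M from p2 back to p2, so after x·y·y the machine is still in p2, and z then leads to the accepting state p2. Hence 120200000 ∈ L(M).

120200000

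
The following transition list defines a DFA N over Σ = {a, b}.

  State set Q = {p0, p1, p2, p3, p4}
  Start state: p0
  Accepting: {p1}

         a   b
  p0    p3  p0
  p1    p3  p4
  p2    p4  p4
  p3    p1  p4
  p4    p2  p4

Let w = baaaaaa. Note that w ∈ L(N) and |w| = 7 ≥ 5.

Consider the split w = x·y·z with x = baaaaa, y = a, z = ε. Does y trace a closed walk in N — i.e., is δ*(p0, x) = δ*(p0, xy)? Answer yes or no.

no

Run of N on the first 7 characters of w = b a a a a a a:
  step 0: p0  (start)
  step 1: p0  (read b: p0→p0)
  step 2: p3  (read a: p0→p3)
  step 3: p1  (read a: p3→p1)
  step 4: p3  (read a: p1→p3)
  step 5: p1  (read a: p3→p1)
  step 6: p3  (read a: p1→p3)
  step 7: p1  (read a: p3→p1)

After x (step 6): p3. After xy (step 7): p1.
They differ (p3 ≠ p1), so y is not a cycle from the state after x; this split is not the one the pumping-lemma construction produces, and pumping y need not keep the string in L(N).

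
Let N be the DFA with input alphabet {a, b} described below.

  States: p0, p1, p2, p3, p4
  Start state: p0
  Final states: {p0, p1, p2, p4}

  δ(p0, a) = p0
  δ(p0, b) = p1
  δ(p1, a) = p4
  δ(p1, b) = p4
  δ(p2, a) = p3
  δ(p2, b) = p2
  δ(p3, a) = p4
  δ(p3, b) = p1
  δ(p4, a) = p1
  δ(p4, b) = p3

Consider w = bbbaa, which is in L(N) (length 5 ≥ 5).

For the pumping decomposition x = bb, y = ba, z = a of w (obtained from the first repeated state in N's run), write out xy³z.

xy^3z = bb·ba·ba·ba·a = bbbababaa.
Reading y = ba takes N from p4 back to p4, so after x·y·y·y the machine is still in p4, and z then leads to the accepting state p1. Hence bbbababaa ∈ L(N).

bbbababaa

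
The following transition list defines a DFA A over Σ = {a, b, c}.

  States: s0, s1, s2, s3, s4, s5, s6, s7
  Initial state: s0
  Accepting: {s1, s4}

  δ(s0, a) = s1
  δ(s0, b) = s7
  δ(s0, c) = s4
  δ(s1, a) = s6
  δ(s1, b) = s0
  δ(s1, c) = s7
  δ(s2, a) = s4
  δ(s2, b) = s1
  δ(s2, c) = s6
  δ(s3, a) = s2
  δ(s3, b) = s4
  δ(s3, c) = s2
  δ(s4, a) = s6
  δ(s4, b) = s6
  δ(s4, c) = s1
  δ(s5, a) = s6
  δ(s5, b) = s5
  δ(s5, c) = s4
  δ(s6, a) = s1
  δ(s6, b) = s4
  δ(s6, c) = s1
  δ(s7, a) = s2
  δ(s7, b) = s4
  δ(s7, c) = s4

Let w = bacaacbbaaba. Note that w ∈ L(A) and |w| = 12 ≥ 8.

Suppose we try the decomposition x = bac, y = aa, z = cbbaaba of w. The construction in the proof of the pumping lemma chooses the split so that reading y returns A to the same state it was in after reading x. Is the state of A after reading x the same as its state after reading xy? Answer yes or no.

Run of A on the first 5 characters of w = b a c a a:
  step 0: s0  (start)
  step 1: s7  (read b: s0→s7)
  step 2: s2  (read a: s7→s2)
  step 3: s6  (read c: s2→s6)
  step 4: s1  (read a: s6→s1)
  step 5: s6  (read a: s1→s6)

After x (step 3): s6. After xy (step 5): s6.
They match, so y = aa drives A around a cycle from s6 back to itself; pumping y any number of times keeps A in s6 before reading z, and xyⁱz ∈ L(A) for every i ≥ 0.

yes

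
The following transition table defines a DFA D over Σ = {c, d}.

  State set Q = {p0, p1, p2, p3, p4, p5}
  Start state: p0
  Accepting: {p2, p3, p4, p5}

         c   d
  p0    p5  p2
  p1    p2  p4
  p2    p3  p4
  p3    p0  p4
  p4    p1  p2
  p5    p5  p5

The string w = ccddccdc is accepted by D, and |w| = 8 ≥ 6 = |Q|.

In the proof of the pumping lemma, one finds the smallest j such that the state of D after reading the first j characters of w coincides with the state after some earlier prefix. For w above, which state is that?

State sequence: p0 -c-> p5 -c-> p5 -d-> p5 -d-> p5 -c-> p5 -c-> p5 -d-> p5 -c-> p5
First repeat at step 2: p5 was already visited.

The earliest repeat is at step j = 2: D is in p5, which it already visited at step i = 1.

p5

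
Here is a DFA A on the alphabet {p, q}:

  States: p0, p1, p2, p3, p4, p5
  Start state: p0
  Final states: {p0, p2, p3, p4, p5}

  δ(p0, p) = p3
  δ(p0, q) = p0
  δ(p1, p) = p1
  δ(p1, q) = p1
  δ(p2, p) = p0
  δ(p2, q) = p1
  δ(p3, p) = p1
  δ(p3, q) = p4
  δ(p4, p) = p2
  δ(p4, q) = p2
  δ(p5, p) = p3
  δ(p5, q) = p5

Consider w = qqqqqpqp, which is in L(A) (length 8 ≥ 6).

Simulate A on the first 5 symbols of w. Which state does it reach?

Run of A on the first 5 characters of w = q q q q q:
  step 0: p0  (start)
  step 1: p0  (read q: p0→p0)
  step 2: p0  (read q: p0→p0)
  step 3: p0  (read q: p0→p0)
  step 4: p0  (read q: p0→p0)
  step 5: p0  (read q: p0→p0)

After reading 5 characters, A is in state p0.

p0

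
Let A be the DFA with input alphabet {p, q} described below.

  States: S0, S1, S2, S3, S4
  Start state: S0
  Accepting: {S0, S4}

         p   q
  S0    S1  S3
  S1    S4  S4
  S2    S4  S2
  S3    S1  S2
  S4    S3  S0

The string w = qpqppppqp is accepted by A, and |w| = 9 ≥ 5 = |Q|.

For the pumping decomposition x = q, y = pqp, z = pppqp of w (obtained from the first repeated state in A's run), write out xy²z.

xy^2z = q·pqp·pqp·pppqp = qpqppqppppqp.
Reading y = pqp takes A from S3 back to S3, so after x·y·y the machine is still in S3, and z then leads to the accepting state S4. Hence qpqppqppppqp ∈ L(A).

qpqppqppppqp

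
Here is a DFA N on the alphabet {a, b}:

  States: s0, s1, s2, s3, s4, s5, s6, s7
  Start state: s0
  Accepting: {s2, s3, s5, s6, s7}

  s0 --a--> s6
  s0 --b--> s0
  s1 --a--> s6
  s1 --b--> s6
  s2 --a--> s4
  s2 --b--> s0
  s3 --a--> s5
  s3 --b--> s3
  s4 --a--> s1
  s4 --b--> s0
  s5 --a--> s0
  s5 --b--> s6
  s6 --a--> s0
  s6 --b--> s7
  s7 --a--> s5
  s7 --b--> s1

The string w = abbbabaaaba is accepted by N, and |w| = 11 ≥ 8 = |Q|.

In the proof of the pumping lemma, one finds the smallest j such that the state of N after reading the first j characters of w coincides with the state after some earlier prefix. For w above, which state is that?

Run of N on w = a b b b a b a a a b a:
  step 0: s0  (start)
  step 1: s6  (read a: s0→s6)
  step 2: s7  (read b: s6→s7)
  step 3: s1  (read b: s7→s1)
  step 4: s6  (read b: s1→s6)   ← first repeat (s6 seen earlier)
  step 5: s0  (read a: s6→s0)
  step 6: s0  (read b: s0→s0)
  step 7: s6  (read a: s0→s6)
  step 8: s0  (read a: s6→s0)
  step 9: s6  (read a: s0→s6)
  step 10: s7  (read b: s6→s7)
  step 11: s5  (read a: s7→s5)

The earliest repeat is at step j = 4: N is in s6, which it already visited at step i = 1.

s6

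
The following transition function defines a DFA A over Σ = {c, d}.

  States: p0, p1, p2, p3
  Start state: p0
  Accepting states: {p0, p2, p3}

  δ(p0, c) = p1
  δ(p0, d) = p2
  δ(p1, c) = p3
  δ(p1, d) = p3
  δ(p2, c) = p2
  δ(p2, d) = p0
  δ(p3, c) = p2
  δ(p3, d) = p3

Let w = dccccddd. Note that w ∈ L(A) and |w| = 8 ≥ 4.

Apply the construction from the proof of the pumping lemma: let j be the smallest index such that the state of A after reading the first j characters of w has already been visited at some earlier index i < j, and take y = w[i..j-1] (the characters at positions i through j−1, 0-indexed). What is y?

c

State sequence: p0 -d-> p2 -c-> p2 -c-> p2 -c-> p2 -c-> p2 -d-> p0 -d-> p2 -d-> p0
First repeat at step 2: p2 was already visited.

So i = 1, j = 2, giving x = w[0:1] = d, y = w[1:2] = c, z = w[2:8] = cccddd.
Check: |xy| = 2 ≤ 4 and |y| = 1 ≥ 1. Reading y takes A from p2 back to p2, so every xyⁱz is accepted.
The DFA has 4 states, so the proof of the pumping lemma guarantees a repeated state among the first 4+1 visited; the segment between the two visits is the pumpable y.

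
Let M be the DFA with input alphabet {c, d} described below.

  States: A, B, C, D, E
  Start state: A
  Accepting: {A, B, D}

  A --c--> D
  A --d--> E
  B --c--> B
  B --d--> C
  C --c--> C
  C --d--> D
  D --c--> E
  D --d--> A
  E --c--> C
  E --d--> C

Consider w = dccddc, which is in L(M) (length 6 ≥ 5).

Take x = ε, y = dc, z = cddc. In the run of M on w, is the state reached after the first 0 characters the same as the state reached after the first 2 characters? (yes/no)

Run of M on the first 2 characters of w = d c:
  step 0: A  (start)
  step 1: E  (read d: A→E)
  step 2: C  (read c: E→C)

After x (step 0): A. After xy (step 2): C.
They differ (A ≠ C), so y is not a cycle from the state after x; this split is not the one the pumping-lemma construction produces, and pumping y need not keep the string in L(M).

no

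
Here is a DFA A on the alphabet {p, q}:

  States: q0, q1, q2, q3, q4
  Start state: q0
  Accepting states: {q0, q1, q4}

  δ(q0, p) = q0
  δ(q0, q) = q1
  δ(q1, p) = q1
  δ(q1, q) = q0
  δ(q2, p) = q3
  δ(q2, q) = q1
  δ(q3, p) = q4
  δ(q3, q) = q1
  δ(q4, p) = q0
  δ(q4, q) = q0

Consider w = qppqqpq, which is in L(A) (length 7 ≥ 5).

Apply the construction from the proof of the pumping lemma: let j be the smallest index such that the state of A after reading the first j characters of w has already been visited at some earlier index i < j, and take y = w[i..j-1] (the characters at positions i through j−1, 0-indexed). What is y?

p

State sequence: q0 -q-> q1 -p-> q1 -p-> q1 -q-> q0 -q-> q1 -p-> q1 -q-> q0
First repeat at step 2: q1 was already visited.

So i = 1, j = 2, giving x = w[0:1] = q, y = w[1:2] = p, z = w[2:7] = pqqpq.
Check: |xy| = 2 ≤ 5 and |y| = 1 ≥ 1. Reading y takes A from q1 back to q1, so every xyⁱz is accepted.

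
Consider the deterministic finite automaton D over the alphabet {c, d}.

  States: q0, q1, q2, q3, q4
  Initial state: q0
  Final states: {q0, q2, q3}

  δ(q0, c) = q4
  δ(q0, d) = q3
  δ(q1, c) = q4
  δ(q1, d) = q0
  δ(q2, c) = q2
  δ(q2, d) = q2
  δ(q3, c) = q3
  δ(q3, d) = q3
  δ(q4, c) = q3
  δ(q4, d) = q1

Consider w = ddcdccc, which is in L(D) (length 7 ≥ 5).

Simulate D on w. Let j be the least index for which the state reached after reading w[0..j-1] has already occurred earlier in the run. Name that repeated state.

q3

Run of D on w = d d c d c c c:
  step 0: q0  (start)
  step 1: q3  (read d: q0→q3)
  step 2: q3  (read d: q3→q3)   ← first repeat (q3 seen earlier)
  step 3: q3  (read c: q3→q3)
  step 4: q3  (read d: q3→q3)
  step 5: q3  (read c: q3→q3)
  step 6: q3  (read c: q3→q3)
  step 7: q3  (read c: q3→q3)

The earliest repeat is at step j = 2: D is in q3, which it already visited at step i = 1.
Pumping length from the standard proof: p = 5 (the number of states). The repeated state found above gives |xy| = j ≤ 5 and |y| = j − i ≥ 1.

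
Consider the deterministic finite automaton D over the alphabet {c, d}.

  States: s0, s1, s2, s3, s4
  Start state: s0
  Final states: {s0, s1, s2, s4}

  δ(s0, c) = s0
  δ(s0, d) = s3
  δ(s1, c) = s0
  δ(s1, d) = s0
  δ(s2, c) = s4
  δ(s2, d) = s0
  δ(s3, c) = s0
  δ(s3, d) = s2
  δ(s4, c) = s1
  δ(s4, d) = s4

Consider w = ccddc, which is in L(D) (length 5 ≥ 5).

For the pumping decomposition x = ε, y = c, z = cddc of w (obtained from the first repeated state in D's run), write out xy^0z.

cddc

xy⁰z = xz = ε·cddc = cddc.
Reading y = c takes D from s0 back to s0, so after x the machine is still in s0, and z then leads to the accepting state s4. Hence cddc ∈ L(D).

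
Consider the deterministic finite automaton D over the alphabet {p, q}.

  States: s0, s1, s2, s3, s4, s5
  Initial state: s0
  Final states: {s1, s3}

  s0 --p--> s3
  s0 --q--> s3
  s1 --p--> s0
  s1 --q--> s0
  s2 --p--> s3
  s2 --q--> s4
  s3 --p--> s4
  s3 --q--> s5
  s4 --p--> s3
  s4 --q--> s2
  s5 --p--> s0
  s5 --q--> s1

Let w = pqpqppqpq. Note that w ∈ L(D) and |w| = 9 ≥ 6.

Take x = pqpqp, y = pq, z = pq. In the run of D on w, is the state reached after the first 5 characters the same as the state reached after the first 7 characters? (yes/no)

no

Run of D on the first 7 characters of w = p q p q p p q:
  step 0: s0  (start)
  step 1: s3  (read p: s0→s3)
  step 2: s5  (read q: s3→s5)
  step 3: s0  (read p: s5→s0)
  step 4: s3  (read q: s0→s3)
  step 5: s4  (read p: s3→s4)
  step 6: s3  (read p: s4→s3)
  step 7: s5  (read q: s3→s5)

After x (step 5): s4. After xy (step 7): s5.
They differ (s4 ≠ s5), so y is not a cycle from the state after x; this split is not the one the pumping-lemma construction produces, and pumping y need not keep the string in L(D).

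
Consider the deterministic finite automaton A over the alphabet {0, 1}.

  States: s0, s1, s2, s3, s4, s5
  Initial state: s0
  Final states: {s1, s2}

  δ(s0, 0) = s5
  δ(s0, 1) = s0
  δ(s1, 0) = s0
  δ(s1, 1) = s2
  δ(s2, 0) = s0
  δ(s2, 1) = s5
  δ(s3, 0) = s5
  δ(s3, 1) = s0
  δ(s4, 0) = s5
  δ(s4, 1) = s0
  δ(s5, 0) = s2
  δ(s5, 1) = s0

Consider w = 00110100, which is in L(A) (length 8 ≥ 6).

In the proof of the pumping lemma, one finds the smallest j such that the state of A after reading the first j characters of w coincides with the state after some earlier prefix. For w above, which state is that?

State sequence: s0 -0-> s5 -0-> s2 -1-> s5 -1-> s0 -0-> s5 -1-> s0 -0-> s5 -0-> s2
First repeat at step 3: s5 was already visited.

The earliest repeat is at step j = 3: A is in s5, which it already visited at step i = 1.
The DFA has 6 states, so the proof of the pumping lemma guarantees a repeated state among the first 6+1 visited; the segment between the two visits is the pumpable y.

s5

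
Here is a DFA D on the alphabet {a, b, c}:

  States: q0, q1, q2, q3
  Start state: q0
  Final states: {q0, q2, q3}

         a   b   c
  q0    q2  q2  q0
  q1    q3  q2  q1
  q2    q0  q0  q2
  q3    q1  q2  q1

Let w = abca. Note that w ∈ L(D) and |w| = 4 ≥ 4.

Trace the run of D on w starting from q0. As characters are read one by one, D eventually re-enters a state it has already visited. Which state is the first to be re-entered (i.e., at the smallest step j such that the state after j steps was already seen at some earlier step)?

State sequence: q0 -a-> q2 -b-> q0 -c-> q0 -a-> q2
First repeat at step 2: q0 was already visited.

The earliest repeat is at step j = 2: D is in q0, which it already visited at step i = 0.
Pumping length from the standard proof: p = 4 (the number of states). The repeated state found above gives |xy| = j ≤ 4 and |y| = j − i ≥ 1.

q0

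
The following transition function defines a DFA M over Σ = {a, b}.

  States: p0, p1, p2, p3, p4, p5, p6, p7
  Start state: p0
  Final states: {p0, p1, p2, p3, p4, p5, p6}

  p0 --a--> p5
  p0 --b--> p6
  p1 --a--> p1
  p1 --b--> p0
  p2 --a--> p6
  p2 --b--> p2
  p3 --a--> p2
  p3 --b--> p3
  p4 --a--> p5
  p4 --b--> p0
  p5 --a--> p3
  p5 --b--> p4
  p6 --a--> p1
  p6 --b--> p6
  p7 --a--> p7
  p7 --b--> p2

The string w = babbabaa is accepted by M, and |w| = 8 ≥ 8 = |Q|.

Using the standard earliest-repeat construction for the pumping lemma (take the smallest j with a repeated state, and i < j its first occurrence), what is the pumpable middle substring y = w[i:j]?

bab

Run of M on w = b a b b a b a a:
  step 0: p0  (start)
  step 1: p6  (read b: p0→p6)
  step 2: p1  (read a: p6→p1)
  step 3: p0  (read b: p1→p0)   ← first repeat (p0 seen earlier)
  step 4: p6  (read b: p0→p6)
  step 5: p1  (read a: p6→p1)
  step 6: p0  (read b: p1→p0)
  step 7: p5  (read a: p0→p5)
  step 8: p3  (read a: p5→p3)

So i = 0, j = 3, giving x = w[0:0] = ε, y = w[0:3] = bab, z = w[3:8] = babaa.
Check: |xy| = 3 ≤ 8 and |y| = 3 ≥ 1. Reading y takes M from p0 back to p0, so every xyⁱz is accepted.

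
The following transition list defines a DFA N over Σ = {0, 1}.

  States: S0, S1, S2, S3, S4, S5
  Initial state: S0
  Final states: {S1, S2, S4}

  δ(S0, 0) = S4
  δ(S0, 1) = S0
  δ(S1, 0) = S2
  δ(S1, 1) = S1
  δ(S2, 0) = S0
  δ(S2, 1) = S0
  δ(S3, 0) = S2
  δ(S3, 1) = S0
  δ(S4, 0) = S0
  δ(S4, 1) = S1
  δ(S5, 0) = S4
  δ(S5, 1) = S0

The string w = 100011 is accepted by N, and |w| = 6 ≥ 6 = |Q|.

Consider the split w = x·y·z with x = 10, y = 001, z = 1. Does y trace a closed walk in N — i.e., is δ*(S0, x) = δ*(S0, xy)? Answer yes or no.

no

State sequence: S0 -1-> S0 -0-> S4 -0-> S0 -0-> S4 -1-> S1

After x (step 2): S4. After xy (step 5): S1.
They differ (S4 ≠ S1), so y is not a cycle from the state after x; this split is not the one the pumping-lemma construction produces, and pumping y need not keep the string in L(N).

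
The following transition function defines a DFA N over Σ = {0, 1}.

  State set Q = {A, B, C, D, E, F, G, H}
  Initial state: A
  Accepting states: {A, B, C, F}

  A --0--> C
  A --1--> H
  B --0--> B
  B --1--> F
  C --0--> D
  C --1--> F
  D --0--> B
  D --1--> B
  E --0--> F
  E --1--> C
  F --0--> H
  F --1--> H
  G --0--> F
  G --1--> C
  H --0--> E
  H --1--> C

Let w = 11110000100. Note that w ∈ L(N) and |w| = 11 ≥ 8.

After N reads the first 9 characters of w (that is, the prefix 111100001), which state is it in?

State sequence: A -1-> H -1-> C -1-> F -1-> H -0-> E -0-> F -0-> H -0-> E -1-> C

After reading 9 characters, N is in state C.
(This kind of state-tracing is the core of the pumping-lemma construction: with 8 states, pigeonhole forces a repeat within the first 8 steps.)

C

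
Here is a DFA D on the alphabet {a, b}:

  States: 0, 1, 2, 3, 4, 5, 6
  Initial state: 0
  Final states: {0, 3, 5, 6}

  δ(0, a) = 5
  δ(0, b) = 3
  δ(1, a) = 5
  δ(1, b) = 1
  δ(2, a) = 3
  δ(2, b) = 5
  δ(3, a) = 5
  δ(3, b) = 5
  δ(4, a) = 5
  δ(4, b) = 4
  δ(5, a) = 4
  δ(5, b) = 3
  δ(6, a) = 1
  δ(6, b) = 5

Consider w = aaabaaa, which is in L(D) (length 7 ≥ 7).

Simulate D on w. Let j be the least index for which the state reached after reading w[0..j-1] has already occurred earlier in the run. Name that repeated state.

5

Run of D on w = a a a b a a a:
  step 0: 0  (start)
  step 1: 5  (read a: 0→5)
  step 2: 4  (read a: 5→4)
  step 3: 5  (read a: 4→5)   ← first repeat (5 seen earlier)
  step 4: 3  (read b: 5→3)
  step 5: 5  (read a: 3→5)
  step 6: 4  (read a: 5→4)
  step 7: 5  (read a: 4→5)

The earliest repeat is at step j = 3: D is in 5, which it already visited at step i = 1.
With |Q| = 7, pigeonhole forces a state repeat no later than step 7; the substring read between the first and second visits to that state can be pumped.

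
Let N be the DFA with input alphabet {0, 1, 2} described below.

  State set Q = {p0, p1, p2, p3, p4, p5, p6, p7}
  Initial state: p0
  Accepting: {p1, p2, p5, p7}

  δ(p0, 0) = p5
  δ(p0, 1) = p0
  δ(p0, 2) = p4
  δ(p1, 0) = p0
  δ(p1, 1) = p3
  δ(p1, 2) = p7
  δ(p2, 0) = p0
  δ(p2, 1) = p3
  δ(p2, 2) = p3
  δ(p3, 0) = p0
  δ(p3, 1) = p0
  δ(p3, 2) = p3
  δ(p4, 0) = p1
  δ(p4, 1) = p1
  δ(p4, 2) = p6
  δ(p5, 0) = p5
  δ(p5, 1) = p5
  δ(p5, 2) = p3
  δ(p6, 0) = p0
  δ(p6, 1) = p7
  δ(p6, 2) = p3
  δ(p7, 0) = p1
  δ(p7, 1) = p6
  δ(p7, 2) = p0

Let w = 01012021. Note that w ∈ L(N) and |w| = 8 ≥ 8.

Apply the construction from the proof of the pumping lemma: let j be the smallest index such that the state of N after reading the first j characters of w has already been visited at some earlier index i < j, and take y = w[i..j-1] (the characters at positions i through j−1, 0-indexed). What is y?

Run of N on w = 0 1 0 1 2 0 2 1:
  step 0: p0  (start)
  step 1: p5  (read 0: p0→p5)
  step 2: p5  (read 1: p5→p5)   ← first repeat (p5 seen earlier)
  step 3: p5  (read 0: p5→p5)
  step 4: p5  (read 1: p5→p5)
  step 5: p3  (read 2: p5→p3)
  step 6: p0  (read 0: p3→p0)
  step 7: p4  (read 2: p0→p4)
  step 8: p1  (read 1: p4→p1)

So i = 1, j = 2, giving x = w[0:1] = 0, y = w[1:2] = 1, z = w[2:8] = 012021.
Check: |xy| = 2 ≤ 8 and |y| = 1 ≥ 1. Reading y takes N from p5 back to p5, so every xyⁱz is accepted.
Pumping length from the standard proof: p = 8 (the number of states). The repeated state found above gives |xy| = j ≤ 8 and |y| = j − i ≥ 1.

1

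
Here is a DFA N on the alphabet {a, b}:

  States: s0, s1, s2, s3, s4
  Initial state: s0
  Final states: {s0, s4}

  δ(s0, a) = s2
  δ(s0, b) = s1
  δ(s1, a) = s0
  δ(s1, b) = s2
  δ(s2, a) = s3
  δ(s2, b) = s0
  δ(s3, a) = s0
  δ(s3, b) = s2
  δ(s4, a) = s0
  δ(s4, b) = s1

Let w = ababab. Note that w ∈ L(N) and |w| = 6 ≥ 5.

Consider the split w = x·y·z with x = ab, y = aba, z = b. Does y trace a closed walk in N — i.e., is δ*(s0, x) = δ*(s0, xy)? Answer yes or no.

no

State sequence: s0 -a-> s2 -b-> s0 -a-> s2 -b-> s0 -a-> s2

After x (step 2): s0. After xy (step 5): s2.
They differ (s0 ≠ s2), so y is not a cycle from the state after x; this split is not the one the pumping-lemma construction produces, and pumping y need not keep the string in L(N).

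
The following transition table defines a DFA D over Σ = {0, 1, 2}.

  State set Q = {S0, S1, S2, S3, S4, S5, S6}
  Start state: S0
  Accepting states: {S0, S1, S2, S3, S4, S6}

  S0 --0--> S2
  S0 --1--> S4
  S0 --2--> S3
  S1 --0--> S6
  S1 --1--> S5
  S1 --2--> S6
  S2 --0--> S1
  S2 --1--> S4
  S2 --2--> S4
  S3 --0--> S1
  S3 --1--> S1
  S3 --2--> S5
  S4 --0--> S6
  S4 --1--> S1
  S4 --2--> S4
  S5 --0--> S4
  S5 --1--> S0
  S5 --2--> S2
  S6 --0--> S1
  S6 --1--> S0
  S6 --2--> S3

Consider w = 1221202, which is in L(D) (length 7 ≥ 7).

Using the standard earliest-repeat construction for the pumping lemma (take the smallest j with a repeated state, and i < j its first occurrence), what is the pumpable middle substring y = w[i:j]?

2

State sequence: S0 -1-> S4 -2-> S4 -2-> S4 -1-> S1 -2-> S6 -0-> S1 -2-> S6
First repeat at step 2: S4 was already visited.

So i = 1, j = 2, giving x = w[0:1] = 1, y = w[1:2] = 2, z = w[2:7] = 21202.
Check: |xy| = 2 ≤ 7 and |y| = 1 ≥ 1. Reading y takes D from S4 back to S4, so every xyⁱz is accepted.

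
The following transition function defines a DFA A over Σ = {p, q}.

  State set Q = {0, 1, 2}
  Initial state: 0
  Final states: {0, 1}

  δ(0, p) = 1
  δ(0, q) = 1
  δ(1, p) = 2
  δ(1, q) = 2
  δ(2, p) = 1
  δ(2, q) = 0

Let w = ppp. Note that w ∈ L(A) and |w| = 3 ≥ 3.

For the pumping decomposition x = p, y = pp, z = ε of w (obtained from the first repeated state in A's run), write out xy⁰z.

p

xy⁰z = xz = p·ε = p.
Reading y = pp takes A from 1 back to 1, so after x the machine is still in 1, and z then leads to the accepting state 1. Hence p ∈ L(A).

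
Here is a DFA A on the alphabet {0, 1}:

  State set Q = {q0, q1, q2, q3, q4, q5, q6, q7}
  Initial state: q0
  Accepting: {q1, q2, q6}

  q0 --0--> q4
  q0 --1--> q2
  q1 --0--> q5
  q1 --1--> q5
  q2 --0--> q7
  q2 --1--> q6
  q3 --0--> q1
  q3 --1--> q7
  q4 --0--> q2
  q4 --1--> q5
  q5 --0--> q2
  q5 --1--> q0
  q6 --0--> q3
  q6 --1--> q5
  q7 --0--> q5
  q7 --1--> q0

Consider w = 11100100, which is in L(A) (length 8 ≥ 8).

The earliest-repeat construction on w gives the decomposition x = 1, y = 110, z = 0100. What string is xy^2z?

11101100100

xy^2z = 1·110·110·0100 = 11101100100.
Reading y = 110 takes A from q2 back to q2, so after x·y·y the machine is still in q2, and z then leads to the accepting state q2. Hence 11101100100 ∈ L(A).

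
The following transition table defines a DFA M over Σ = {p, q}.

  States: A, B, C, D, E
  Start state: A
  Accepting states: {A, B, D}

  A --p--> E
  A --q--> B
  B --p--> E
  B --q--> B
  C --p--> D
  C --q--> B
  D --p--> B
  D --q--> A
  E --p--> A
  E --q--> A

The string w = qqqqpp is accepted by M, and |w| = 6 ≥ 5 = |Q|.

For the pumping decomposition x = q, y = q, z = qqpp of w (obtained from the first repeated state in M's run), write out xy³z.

qqqqqqpp

xy^3z = q·q·q·q·qqpp = qqqqqqpp.
Reading y = q takes M from B back to B, so after x·y·y·y the machine is still in B, and z then leads to the accepting state A. Hence qqqqqqpp ∈ L(M).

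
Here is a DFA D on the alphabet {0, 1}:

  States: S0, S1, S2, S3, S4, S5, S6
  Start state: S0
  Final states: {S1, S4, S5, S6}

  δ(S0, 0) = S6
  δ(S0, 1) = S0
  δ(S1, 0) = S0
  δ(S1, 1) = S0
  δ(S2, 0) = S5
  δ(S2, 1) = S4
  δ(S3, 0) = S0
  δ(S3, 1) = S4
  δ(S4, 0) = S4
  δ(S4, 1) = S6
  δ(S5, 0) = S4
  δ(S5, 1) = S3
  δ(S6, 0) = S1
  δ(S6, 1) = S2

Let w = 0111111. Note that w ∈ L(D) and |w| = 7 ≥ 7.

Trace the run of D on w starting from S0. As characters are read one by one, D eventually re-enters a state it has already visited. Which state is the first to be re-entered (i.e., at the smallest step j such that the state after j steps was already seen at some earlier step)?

Run of D on w = 0 1 1 1 1 1 1:
  step 0: S0  (start)
  step 1: S6  (read 0: S0→S6)
  step 2: S2  (read 1: S6→S2)
  step 3: S4  (read 1: S2→S4)
  step 4: S6  (read 1: S4→S6)   ← first repeat (S6 seen earlier)
  step 5: S2  (read 1: S6→S2)
  step 6: S4  (read 1: S2→S4)
  step 7: S6  (read 1: S4→S6)

The earliest repeat is at step j = 4: D is in S6, which it already visited at step i = 1.
Pumping length from the standard proof: p = 7 (the number of states). The repeated state found above gives |xy| = j ≤ 7 and |y| = j − i ≥ 1.

S6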